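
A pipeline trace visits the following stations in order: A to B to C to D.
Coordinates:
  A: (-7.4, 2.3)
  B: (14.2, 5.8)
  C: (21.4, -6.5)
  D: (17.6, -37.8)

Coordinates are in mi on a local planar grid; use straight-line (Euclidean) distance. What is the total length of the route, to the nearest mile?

Leg distances:
A→B: 21.9 mi  (cumulative 21.9 mi)
B→C: 14.3 mi  (cumulative 36.1 mi)
C→D: 31.5 mi  (cumulative 67.7 mi)
Total route length ≈ 68 mi.

68 mi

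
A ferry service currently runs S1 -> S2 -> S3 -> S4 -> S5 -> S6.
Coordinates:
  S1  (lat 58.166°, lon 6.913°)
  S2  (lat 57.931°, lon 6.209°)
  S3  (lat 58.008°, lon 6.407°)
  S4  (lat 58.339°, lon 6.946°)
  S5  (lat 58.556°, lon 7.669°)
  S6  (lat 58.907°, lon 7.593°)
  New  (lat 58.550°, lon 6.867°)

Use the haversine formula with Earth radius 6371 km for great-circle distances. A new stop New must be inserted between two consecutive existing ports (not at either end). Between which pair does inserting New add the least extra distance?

Added distance for inserting New between each consecutive pair:
S1–S2: 72.7 km
S2–S3: 130.4 km
S3–S4: 41.4 km
S4–S5: 21.9 km
S5–S6: 65.0 km
Smallest added distance is 21.9 km, inserting between S4 and S5.

between S4 and S5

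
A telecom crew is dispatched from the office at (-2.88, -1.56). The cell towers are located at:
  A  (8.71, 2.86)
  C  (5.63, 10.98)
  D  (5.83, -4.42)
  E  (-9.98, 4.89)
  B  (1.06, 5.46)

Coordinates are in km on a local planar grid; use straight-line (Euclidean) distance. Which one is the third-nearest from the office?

Distance to each, sorted:
B: 8.1 km
D: 9.2 km
E: 9.6 km
A: 12.4 km
C: 15.2 km
The third-nearest is E at 9.6 km.

E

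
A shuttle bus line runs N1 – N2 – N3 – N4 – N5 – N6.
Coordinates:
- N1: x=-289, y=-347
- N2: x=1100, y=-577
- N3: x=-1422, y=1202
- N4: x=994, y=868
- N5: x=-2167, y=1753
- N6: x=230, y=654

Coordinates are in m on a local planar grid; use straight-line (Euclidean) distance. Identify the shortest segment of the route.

N1–N2

Leg distances:
N1→N2: 1407.9 m
N2→N3: 3086.3 m
N3→N4: 2439.0 m
N4→N5: 3282.6 m
N5→N6: 2636.9 m
The shortest leg is N1–N2 at 1407.9 m.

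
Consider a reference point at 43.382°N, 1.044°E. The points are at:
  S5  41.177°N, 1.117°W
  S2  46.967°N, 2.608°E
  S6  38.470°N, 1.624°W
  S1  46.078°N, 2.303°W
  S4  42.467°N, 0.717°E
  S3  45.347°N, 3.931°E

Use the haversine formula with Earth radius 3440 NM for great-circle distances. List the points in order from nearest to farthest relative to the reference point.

S4, S5, S3, S1, S2, S6

Distances from the reference point:
S4 42.467°N, 0.717°E: 56.8 NM
S5 41.177°N, 1.117°W: 163.5 NM
S3 45.347°N, 3.931°E: 171.1 NM
S1 46.078°N, 2.303°W: 215.8 NM
S2 46.967°N, 2.608°E: 225.2 NM
S6 38.470°N, 1.624°W: 318.7 NM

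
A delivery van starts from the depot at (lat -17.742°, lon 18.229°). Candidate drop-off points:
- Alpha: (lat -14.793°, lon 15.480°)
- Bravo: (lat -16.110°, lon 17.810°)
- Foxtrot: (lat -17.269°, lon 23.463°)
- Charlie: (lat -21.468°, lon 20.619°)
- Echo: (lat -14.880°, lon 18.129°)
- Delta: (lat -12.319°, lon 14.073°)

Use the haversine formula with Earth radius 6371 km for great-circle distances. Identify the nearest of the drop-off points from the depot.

Bravo

Distances from the depot ((lat -17.742°, lon 18.229°)):
Bravo: 186.9 km
Echo: 318.4 km
Alpha: 440.0 km
Charlie: 484.0 km
Foxtrot: 557.5 km
Delta: 750.1 km
The nearest is Bravo at 186.9 km.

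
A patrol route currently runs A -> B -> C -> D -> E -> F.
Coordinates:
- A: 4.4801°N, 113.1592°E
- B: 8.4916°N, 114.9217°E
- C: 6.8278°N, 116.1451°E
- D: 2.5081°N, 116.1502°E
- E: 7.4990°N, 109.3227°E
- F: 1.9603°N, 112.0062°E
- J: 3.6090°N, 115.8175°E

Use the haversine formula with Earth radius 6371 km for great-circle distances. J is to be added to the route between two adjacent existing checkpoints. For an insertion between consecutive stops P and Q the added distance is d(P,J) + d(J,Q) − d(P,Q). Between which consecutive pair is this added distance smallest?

between C and D

Added distance for inserting J between each consecutive pair:
A–B: 375.5 km
B–C: 682.7 km
C–D: 7.3 km
D–E: 28.8 km
E–F: 616.2 km
Smallest added distance is 7.3 km, inserting between C and D.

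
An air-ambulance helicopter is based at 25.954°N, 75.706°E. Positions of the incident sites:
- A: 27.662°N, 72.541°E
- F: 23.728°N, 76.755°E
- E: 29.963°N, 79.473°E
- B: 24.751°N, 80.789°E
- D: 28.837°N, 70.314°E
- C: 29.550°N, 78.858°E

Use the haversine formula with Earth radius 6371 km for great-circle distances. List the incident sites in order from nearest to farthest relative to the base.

F, A, C, B, E, D

Distances from the base:
F 23.728°N, 76.755°E: 269.2 km
A 27.662°N, 72.541°E: 367.0 km
C 29.550°N, 78.858°E: 506.0 km
B 24.751°N, 80.789°E: 528.0 km
E 29.963°N, 79.473°E: 579.2 km
D 28.837°N, 70.314°E: 621.3 km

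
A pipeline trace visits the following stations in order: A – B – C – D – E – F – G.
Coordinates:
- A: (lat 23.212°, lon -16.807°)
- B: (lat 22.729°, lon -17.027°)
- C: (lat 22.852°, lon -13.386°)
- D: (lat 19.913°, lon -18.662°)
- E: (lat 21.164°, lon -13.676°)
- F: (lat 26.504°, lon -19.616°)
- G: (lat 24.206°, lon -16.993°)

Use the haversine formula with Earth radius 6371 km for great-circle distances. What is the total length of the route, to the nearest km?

2820 km

Leg distances:
A→B: 58.2 km  (cumulative 58.2 km)
B→C: 373.5 km  (cumulative 431.7 km)
C→D: 636.5 km  (cumulative 1068.2 km)
D→E: 537.5 km  (cumulative 1605.7 km)
E→F: 846.8 km  (cumulative 2452.5 km)
F→G: 367.1 km  (cumulative 2819.6 km)
Total route length ≈ 2820 km.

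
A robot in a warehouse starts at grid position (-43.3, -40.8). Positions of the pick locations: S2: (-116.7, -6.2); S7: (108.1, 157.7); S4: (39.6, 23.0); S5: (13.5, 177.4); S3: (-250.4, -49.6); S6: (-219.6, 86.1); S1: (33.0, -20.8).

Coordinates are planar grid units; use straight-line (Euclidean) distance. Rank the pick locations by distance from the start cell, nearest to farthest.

S1, S2, S4, S3, S6, S5, S7

Distances from the start cell:
S1 (33.0, -20.8): 78.9
S2 (-116.7, -6.2): 81.1
S4 (39.6, 23.0): 104.6
S3 (-250.4, -49.6): 207.3
S6 (-219.6, 86.1): 217.2
S5 (13.5, 177.4): 225.5
S7 (108.1, 157.7): 249.6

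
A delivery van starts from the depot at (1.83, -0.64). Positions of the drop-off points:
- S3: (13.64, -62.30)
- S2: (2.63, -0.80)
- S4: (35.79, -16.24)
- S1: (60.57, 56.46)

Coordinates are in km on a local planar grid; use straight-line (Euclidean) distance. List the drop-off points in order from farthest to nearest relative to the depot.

S1, S3, S4, S2

Distances from the depot:
S1 (60.57, 56.46): 81.9 km
S3 (13.64, -62.30): 62.8 km
S4 (35.79, -16.24): 37.4 km
S2 (2.63, -0.80): 0.8 km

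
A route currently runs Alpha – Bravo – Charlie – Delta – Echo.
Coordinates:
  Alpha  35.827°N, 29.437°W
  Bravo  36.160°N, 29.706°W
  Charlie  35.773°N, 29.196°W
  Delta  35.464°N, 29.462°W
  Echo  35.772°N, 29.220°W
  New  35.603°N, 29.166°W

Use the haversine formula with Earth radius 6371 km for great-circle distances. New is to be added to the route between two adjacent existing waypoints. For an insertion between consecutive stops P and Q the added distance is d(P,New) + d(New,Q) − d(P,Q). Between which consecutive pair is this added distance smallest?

Added distance for inserting New between each consecutive pair:
Alpha–Bravo: 69.4 km
Bravo–Charlie: 34.9 km
Charlie–Delta: 8.1 km
Delta–Echo: 9.7 km
Smallest added distance is 8.1 km, inserting between Charlie and Delta.

between Charlie and Delta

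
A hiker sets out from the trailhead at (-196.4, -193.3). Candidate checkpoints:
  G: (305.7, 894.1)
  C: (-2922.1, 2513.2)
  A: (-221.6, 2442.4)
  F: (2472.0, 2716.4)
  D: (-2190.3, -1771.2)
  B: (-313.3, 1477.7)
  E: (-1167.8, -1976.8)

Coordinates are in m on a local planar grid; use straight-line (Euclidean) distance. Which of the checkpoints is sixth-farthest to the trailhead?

B

Distance to each, sorted:
F: 3948.0 m
C: 3841.2 m
A: 2635.8 m
D: 2542.7 m
E: 2030.9 m
B: 1675.1 m
G: 1197.7 m
The sixth-farthest is B at 1675.1 m.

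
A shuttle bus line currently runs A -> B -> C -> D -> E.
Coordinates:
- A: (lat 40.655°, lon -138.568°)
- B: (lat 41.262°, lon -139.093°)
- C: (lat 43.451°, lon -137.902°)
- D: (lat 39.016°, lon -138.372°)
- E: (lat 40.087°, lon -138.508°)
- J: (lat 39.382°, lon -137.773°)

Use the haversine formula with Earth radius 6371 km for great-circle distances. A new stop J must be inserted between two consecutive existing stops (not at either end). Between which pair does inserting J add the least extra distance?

between C and D

Added distance for inserting J between each consecutive pair:
A–B: 313.4 km
B–C: 427.4 km
C–D: 23.6 km
D–E: 46.5 km
Smallest added distance is 23.6 km, inserting between C and D.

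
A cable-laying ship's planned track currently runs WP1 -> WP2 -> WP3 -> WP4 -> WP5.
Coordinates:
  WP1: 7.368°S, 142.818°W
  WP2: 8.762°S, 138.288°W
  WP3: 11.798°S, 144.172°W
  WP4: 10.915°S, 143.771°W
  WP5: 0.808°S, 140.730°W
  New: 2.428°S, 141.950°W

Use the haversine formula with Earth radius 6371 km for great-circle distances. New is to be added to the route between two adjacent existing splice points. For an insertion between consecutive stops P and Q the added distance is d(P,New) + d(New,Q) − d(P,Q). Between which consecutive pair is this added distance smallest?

between WP4 and WP5

Added distance for inserting New between each consecutive pair:
WP1–WP2: 847.9 km
WP2–WP3: 1155.9 km
WP3–WP4: 1927.7 km
WP4–WP5: 17.4 km
Smallest added distance is 17.4 km, inserting between WP4 and WP5.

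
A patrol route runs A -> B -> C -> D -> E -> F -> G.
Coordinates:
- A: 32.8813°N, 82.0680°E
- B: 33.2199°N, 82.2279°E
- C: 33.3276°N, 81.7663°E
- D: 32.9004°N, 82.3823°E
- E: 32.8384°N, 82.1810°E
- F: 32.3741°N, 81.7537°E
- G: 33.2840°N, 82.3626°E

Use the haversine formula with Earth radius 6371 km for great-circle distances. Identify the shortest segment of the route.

Leg distances:
A→B: 40.5 km
B→C: 44.6 km
C→D: 74.5 km
D→E: 20.0 km
E→F: 65.3 km
F→G: 116.1 km
The shortest leg is D–E at 20.0 km.

D–E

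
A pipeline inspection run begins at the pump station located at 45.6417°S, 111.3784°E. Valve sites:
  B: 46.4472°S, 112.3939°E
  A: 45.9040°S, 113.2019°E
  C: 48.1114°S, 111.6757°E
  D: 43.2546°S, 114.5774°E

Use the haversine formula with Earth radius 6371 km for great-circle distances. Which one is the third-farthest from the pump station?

A

Distance to each, sorted:
D: 367.3 km
C: 275.5 km
A: 144.4 km
B: 119.0 km
The third-farthest is A at 144.4 km.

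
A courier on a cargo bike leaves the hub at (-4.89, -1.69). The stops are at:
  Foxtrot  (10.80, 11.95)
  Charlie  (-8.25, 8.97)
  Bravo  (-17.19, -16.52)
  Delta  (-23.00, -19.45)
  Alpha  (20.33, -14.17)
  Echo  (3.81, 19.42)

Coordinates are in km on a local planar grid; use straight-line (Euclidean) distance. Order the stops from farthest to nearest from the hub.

Alpha, Delta, Echo, Foxtrot, Bravo, Charlie

Computing each straight-line distance from (-4.89, -1.69):
Alpha (20.33, -14.17): 28.1 km
Delta (-23.00, -19.45): 25.4 km
Echo (3.81, 19.42): 22.8 km
Foxtrot (10.80, 11.95): 20.8 km
Bravo (-17.19, -16.52): 19.3 km
Charlie (-8.25, 8.97): 11.2 km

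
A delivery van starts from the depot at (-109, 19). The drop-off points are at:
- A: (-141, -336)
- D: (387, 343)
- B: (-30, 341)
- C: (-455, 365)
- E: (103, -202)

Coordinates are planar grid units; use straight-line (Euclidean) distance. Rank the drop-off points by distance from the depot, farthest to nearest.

D, C, A, B, E

Distance from the depot at (-109, 19) to each:
D (387, 343): 592.4
C (-455, 365): 489.3
A (-141, -336): 356.4
B (-30, 341): 331.5
E (103, -202): 306.2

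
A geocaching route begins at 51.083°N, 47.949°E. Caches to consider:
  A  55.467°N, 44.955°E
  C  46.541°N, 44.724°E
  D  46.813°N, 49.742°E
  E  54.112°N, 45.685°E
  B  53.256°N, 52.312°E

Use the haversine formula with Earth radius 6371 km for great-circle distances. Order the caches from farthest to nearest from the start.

C, A, D, B, E

Computing each great-circle distance from 51.083°N, 47.949°E:
C 46.541°N, 44.724°E: 557.4 km
A 55.467°N, 44.955°E: 526.4 km
D 46.813°N, 49.742°E: 492.5 km
B 53.256°N, 52.312°E: 383.2 km
E 54.112°N, 45.685°E: 369.8 km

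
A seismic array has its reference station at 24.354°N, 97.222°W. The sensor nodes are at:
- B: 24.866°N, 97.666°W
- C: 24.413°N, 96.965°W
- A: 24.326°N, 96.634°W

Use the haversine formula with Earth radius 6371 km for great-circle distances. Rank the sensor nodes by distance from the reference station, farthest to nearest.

Computing each great-circle distance from 24.354°N, 97.222°W:
B 24.866°N, 97.666°W: 72.5 km
A 24.326°N, 96.634°W: 59.7 km
C 24.413°N, 96.965°W: 26.8 km

B, A, C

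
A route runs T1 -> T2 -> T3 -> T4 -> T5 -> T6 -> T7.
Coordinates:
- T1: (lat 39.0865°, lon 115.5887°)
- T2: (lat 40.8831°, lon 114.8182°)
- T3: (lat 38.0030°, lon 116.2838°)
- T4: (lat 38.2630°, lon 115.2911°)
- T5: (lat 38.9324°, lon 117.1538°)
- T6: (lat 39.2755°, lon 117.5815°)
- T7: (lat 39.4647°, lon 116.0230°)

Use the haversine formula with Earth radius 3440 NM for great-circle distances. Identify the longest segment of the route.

Leg distances:
T1→T2: 113.5 NM
T2→T3: 185.8 NM
T3→T4: 49.4 NM
T4→T5: 96.2 NM
T5→T6: 28.7 NM
T6→T7: 73.2 NM
The longest leg is T2–T3 at 185.8 NM.

T2–T3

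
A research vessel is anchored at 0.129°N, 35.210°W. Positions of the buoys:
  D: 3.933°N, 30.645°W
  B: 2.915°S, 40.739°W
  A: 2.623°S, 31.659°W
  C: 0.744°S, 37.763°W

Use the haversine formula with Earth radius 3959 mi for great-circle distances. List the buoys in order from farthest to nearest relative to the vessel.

B, D, A, C

Distances from the vessel:
B 2.915°S, 40.739°W: 436.0 mi
D 3.933°N, 30.645°W: 410.4 mi
A 2.623°S, 31.659°W: 310.4 mi
C 0.744°S, 37.763°W: 186.4 mi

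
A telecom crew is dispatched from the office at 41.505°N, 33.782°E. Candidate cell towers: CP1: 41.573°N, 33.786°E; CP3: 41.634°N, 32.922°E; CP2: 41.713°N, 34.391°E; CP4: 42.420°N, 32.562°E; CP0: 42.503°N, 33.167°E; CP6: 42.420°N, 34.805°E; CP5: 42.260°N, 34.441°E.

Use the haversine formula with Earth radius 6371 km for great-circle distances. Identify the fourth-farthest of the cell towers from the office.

CP5

Distances from the office (41.505°N, 33.782°E):
CP4: 143.3 km
CP6: 132.3 km
CP0: 122.1 km
CP5: 100.1 km
CP3: 73.0 km
CP2: 55.7 km
CP1: 7.6 km
The fourth-farthest is CP5 at 100.1 km.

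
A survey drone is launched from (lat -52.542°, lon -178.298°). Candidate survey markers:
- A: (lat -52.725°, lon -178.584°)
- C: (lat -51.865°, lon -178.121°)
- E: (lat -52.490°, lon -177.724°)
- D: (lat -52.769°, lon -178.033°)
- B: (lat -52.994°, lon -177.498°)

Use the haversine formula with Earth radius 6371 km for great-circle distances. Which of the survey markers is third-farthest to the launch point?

E

Distance to each, sorted:
C: 76.2 km
B: 73.6 km
E: 39.3 km
D: 30.9 km
A: 28.0 km
The third-farthest is E at 39.3 km.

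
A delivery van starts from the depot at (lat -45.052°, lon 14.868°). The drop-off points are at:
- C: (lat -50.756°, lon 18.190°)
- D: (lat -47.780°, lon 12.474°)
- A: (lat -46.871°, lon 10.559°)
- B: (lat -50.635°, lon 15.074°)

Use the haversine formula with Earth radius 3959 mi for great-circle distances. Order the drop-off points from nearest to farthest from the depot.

D, A, B, C

Computing each great-circle distance from (lat -45.052°, lon 14.868°):
D (lat -47.780°, lon 12.474°): 220.3 mi
A (lat -46.871°, lon 10.559°): 242.1 mi
B (lat -50.635°, lon 15.074°): 385.9 mi
C (lat -50.756°, lon 18.190°): 423.0 mi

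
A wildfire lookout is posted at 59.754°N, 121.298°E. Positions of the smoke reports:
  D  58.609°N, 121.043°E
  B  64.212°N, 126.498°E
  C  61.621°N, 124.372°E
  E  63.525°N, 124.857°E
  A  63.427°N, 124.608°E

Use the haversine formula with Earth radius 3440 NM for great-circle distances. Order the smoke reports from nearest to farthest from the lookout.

Computing each great-circle distance from 59.754°N, 121.298°E:
D 58.609°N, 121.043°E: 69.2 NM
C 61.621°N, 124.372°E: 143.9 NM
A 63.427°N, 124.608°E: 239.9 NM
E 63.525°N, 124.857°E: 248.0 NM
B 64.212°N, 126.498°E: 305.0 NM

D, C, A, E, B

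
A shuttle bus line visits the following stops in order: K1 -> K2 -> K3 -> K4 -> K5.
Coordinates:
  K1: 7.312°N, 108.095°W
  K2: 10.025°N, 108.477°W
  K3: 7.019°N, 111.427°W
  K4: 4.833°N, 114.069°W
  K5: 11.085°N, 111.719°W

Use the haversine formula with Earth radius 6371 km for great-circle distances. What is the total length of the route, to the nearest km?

Leg distances:
K1→K2: 304.6 km  (cumulative 304.6 km)
K2→K3: 465.8 km  (cumulative 770.3 km)
K3→K4: 380.1 km  (cumulative 1150.4 km)
K4→K5: 741.7 km  (cumulative 1892.2 km)
Total route length ≈ 1892 km.

1892 km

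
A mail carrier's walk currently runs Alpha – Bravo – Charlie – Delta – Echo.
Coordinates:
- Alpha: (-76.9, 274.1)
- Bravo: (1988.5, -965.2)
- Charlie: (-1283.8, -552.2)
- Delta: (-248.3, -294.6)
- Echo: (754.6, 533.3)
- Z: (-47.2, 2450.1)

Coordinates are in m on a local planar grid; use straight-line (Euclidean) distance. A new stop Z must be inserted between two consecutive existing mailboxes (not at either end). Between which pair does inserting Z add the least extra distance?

Added distance for inserting Z between each consecutive pair:
Alpha–Bravo: 3743.5 m
Bravo–Charlie: 3924.7 m
Charlie–Delta: 4932.0 m
Delta–Echo: 3529.3 m
Smallest added distance is 3529.3 m, inserting between Delta and Echo.

between Delta and Echo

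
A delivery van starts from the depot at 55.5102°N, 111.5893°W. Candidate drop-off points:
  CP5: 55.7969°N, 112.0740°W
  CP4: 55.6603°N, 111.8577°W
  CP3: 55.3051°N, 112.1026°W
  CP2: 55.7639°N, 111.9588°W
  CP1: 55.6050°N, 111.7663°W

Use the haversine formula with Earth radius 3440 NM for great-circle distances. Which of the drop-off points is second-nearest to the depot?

Distance to each, sorted:
CP1: 8.3 NM
CP4: 12.8 NM
CP2: 19.7 NM
CP3: 21.4 NM
CP5: 23.8 NM
The second-nearest is CP4 at 12.8 NM.

CP4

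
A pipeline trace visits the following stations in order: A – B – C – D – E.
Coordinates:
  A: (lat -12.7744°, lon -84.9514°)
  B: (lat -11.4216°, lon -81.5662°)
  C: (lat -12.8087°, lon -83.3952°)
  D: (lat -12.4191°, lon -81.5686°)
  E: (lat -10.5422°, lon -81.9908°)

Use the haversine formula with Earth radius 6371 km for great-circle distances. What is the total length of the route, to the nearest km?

1066 km

Leg distances:
A→B: 397.6 km  (cumulative 397.6 km)
B→C: 251.6 km  (cumulative 649.2 km)
C→D: 202.9 km  (cumulative 852.1 km)
D→E: 213.7 km  (cumulative 1065.8 km)
Total route length ≈ 1066 km.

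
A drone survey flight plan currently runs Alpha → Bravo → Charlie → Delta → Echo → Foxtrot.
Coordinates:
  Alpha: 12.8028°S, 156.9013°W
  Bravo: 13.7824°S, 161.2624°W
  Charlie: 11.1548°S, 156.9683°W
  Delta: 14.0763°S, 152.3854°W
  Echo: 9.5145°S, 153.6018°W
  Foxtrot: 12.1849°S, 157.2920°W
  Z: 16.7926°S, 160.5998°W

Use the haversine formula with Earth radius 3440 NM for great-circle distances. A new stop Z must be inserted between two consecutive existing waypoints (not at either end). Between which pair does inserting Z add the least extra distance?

Added distance for inserting Z between each consecutive pair:
Alpha–Bravo: 244.9 NM
Bravo–Charlie: 286.8 NM
Charlie–Delta: 580.9 NM
Delta–Echo: 817.8 NM
Echo–Foxtrot: 665.0 NM
Smallest added distance is 244.9 NM, inserting between Alpha and Bravo.

between Alpha and Bravo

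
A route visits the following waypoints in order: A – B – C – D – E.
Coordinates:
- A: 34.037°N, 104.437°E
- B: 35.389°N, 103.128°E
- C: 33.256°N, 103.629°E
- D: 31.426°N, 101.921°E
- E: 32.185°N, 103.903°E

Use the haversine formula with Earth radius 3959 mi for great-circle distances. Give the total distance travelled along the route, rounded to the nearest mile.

Leg distances:
A→B: 119.4 mi  (cumulative 119.4 mi)
B→C: 150.1 mi  (cumulative 269.5 mi)
C→D: 161.0 mi  (cumulative 430.6 mi)
D→E: 127.7 mi  (cumulative 558.2 mi)
Total route length ≈ 558 mi.

558 mi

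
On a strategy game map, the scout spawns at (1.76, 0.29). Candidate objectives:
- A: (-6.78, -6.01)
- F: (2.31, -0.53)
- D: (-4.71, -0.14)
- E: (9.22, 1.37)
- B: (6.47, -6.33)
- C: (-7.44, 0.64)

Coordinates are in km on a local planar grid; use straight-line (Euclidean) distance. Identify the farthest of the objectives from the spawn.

Distance to each, sorted:
A: 10.6 km
C: 9.2 km
B: 8.1 km
E: 7.5 km
D: 6.5 km
F: 1.0 km
The farthest is A at 10.6 km.

A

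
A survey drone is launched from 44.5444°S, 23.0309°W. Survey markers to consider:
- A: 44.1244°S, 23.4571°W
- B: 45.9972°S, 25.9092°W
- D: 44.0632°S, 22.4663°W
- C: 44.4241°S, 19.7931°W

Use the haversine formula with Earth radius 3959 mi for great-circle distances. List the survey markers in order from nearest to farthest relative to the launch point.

A, D, C, B

Computing each great-circle distance from 44.5444°S, 23.0309°W:
A 44.1244°S, 23.4571°W: 35.9 mi
D 44.0632°S, 22.4663°W: 43.4 mi
C 44.4241°S, 19.7931°W: 159.8 mi
B 45.9972°S, 25.9092°W: 172.2 mi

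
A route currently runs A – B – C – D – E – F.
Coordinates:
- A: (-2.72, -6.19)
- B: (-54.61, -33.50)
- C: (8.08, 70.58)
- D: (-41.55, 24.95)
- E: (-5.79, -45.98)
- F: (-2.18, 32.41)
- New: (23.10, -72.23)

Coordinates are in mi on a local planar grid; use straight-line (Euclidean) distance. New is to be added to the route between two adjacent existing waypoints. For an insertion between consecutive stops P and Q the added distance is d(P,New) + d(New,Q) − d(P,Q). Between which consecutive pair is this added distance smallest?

Added distance for inserting New between each consecutive pair:
A–B: 99.1 mi
B–C: 108.9 mi
C–D: 192.9 mi
D–E: 76.3 mi
E–F: 68.2 mi
Smallest added distance is 68.2 mi, inserting between E and F.

between E and F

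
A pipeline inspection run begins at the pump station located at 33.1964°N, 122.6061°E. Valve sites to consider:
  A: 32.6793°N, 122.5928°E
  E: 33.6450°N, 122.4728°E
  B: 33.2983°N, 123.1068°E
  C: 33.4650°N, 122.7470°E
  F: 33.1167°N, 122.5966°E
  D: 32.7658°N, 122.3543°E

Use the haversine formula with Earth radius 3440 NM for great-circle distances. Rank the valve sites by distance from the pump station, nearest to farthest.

F, C, B, E, D, A

Computing each great-circle distance from 33.1964°N, 122.6061°E:
F 33.1167°N, 122.5966°E: 4.8 NM
C 33.4650°N, 122.7470°E: 17.6 NM
B 33.2983°N, 123.1068°E: 25.9 NM
E 33.6450°N, 122.4728°E: 27.7 NM
D 32.7658°N, 122.3543°E: 28.8 NM
A 32.6793°N, 122.5928°E: 31.1 NM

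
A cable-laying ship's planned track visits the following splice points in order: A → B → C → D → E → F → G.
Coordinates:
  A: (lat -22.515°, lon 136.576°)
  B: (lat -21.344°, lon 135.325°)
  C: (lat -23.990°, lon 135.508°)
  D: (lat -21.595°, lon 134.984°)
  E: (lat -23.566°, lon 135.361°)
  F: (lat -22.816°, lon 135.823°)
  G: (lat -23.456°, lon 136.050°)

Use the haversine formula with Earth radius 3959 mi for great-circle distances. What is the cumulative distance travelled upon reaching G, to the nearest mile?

Leg distances:
A→B: 113.9 mi  (cumulative 113.9 mi)
B→C: 183.2 mi  (cumulative 297.1 mi)
C→D: 168.8 mi  (cumulative 465.9 mi)
D→E: 138.3 mi  (cumulative 604.2 mi)
E→F: 59.6 mi  (cumulative 663.8 mi)
F→G: 46.5 mi  (cumulative 710.3 mi)
Cumulative distance at G ≈ 710 mi.

710 mi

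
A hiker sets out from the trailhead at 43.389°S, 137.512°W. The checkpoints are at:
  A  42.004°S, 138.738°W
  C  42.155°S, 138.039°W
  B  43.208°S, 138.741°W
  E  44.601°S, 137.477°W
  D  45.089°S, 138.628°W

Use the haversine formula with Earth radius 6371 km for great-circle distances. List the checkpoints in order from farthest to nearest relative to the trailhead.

Distances from the trailhead:
D 45.089°S, 138.628°W: 208.9 km
A 42.004°S, 138.738°W: 183.7 km
C 42.155°S, 138.039°W: 143.8 km
E 44.601°S, 137.477°W: 134.8 km
B 43.208°S, 138.741°W: 101.5 km

D, A, C, E, B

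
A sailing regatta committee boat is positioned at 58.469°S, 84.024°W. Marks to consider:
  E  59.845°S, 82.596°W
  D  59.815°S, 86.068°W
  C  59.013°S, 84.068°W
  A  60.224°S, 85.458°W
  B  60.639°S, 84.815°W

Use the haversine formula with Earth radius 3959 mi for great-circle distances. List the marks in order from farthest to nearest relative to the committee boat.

B, A, D, E, C

Computing each great-circle distance from 58.469°S, 84.024°W:
B 60.639°S, 84.815°W: 152.5 mi
A 60.224°S, 85.458°W: 131.4 mi
D 59.815°S, 86.068°W: 117.9 mi
E 59.845°S, 82.596°W: 107.7 mi
C 59.013°S, 84.068°W: 37.6 mi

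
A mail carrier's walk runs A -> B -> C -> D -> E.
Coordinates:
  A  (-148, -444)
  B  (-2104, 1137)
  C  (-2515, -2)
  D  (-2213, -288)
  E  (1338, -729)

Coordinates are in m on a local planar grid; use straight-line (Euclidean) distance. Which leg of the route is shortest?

C–D

Leg distances:
A→B: 2515.1 m
B→C: 1210.9 m
C→D: 415.9 m
D→E: 3578.3 m
The shortest leg is C–D at 415.9 m.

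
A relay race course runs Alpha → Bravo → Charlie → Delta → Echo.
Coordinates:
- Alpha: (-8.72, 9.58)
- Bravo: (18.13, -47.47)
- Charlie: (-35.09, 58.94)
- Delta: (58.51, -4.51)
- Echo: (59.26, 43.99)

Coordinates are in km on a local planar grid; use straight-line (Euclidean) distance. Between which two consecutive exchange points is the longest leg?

Leg distances:
Alpha→Bravo: 63.1 km
Bravo→Charlie: 119.0 km
Charlie→Delta: 113.1 km
Delta→Echo: 48.5 km
The longest leg is Bravo–Charlie at 119.0 km.

Bravo–Charlie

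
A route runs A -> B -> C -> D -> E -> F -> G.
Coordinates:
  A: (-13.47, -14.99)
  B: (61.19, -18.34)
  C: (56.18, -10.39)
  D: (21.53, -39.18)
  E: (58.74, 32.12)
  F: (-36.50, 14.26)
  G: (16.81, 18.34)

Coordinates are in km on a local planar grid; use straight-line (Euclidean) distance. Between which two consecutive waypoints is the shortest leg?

Leg distances:
A→B: 74.7 km
B→C: 9.4 km
C→D: 45.0 km
D→E: 80.4 km
E→F: 96.9 km
F→G: 53.5 km
The shortest leg is B–C at 9.4 km.

B–C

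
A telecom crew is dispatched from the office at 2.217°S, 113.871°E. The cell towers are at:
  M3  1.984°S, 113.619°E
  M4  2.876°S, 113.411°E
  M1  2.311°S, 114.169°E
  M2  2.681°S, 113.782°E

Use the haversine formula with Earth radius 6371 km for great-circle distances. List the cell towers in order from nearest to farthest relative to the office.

Distance from the office at 2.217°S, 113.871°E to each:
M1 2.311°S, 114.169°E: 34.7 km
M3 1.984°S, 113.619°E: 38.1 km
M2 2.681°S, 113.782°E: 52.5 km
M4 2.876°S, 113.411°E: 89.3 km

M1, M3, M2, M4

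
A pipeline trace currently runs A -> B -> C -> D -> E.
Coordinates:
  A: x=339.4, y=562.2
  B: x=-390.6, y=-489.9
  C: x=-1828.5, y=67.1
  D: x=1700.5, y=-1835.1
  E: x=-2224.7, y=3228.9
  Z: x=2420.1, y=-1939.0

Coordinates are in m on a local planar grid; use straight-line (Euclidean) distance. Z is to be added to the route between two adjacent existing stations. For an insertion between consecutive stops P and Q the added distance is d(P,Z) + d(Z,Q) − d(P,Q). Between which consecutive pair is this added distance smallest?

Added distance for inserting Z between each consecutive pair:
A–B: 5135.2 m
B–C: 6318.7 m
C–D: 1416.5 m
D–E: 1268.4 m
Smallest added distance is 1268.4 m, inserting between D and E.

between D and E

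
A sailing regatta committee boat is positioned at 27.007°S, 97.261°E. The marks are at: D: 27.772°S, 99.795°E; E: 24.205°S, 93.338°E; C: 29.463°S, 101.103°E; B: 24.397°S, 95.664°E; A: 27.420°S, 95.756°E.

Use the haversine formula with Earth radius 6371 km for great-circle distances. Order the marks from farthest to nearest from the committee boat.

E, C, B, D, A

Distance from the committee boat at 27.007°S, 97.261°E to each:
E 24.205°S, 93.338°E: 501.8 km
C 29.463°S, 101.103°E: 465.0 km
B 24.397°S, 95.664°E: 331.4 km
D 27.772°S, 99.795°E: 264.2 km
A 27.420°S, 95.756°E: 155.7 km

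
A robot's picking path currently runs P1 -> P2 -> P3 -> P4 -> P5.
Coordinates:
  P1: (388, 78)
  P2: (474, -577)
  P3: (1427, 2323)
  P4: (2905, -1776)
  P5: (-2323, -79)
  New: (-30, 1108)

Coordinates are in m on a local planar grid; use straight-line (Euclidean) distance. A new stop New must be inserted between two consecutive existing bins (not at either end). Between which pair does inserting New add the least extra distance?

between P2 and P3

Added distance for inserting New between each consecutive pair:
P1–P2: 2209.7 m
P2–P3: 603.3 m
P3–P4: 1654.6 m
P4–P5: 1200.3 m
Smallest added distance is 603.3 m, inserting between P2 and P3.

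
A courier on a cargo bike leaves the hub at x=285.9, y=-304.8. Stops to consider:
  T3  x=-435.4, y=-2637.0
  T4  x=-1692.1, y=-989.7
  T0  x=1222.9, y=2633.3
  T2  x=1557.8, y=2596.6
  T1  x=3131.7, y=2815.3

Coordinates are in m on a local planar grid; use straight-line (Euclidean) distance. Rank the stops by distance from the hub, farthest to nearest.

T1, T2, T0, T3, T4

Distances from the hub:
T1 x=3131.7, y=2815.3: 4223.0 m
T2 x=1557.8, y=2596.6: 3167.9 m
T0 x=1222.9, y=2633.3: 3083.9 m
T3 x=-435.4, y=-2637.0: 2441.2 m
T4 x=-1692.1, y=-989.7: 2093.2 m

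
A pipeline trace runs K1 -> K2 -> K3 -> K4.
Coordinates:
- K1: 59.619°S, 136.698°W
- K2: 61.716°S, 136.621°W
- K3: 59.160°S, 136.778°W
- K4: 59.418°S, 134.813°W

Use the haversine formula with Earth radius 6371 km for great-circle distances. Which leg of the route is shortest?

K3–K4

Leg distances:
K1→K2: 233.2 km
K2→K3: 284.3 km
K3→K4: 115.2 km
The shortest leg is K3–K4 at 115.2 km.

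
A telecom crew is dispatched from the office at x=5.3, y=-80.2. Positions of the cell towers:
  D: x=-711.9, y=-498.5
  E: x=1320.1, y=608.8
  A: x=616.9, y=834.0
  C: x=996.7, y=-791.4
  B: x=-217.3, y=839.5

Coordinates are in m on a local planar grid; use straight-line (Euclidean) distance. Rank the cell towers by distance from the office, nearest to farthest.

D, B, A, C, E

Distance from the office at x=5.3, y=-80.2 to each:
D x=-711.9, y=-498.5: 830.3 m
B x=-217.3, y=839.5: 946.3 m
A x=616.9, y=834.0: 1099.9 m
C x=996.7, y=-791.4: 1220.1 m
E x=1320.1, y=608.8: 1484.4 m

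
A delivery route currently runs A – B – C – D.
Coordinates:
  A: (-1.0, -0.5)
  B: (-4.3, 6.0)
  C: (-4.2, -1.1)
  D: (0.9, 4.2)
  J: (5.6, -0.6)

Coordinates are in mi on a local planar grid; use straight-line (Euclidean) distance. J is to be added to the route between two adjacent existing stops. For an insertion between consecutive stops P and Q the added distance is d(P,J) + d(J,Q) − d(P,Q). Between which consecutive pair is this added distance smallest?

Added distance for inserting J between each consecutive pair:
A–B: 11.2 mi
B–C: 14.6 mi
C–D: 9.2 mi
Smallest added distance is 9.2 mi, inserting between C and D.

between C and D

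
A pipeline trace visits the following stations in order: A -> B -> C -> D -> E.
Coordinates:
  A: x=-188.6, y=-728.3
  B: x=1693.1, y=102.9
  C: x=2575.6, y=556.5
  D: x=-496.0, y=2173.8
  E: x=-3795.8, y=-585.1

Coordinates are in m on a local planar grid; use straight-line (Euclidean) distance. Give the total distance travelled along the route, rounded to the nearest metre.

10822 m

Leg distances:
A→B: 2057.1 m  (cumulative 2057.1 m)
B→C: 992.2 m  (cumulative 3049.4 m)
C→D: 3471.4 m  (cumulative 6520.7 m)
D→E: 4301.2 m  (cumulative 10821.9 m)
Total route length ≈ 10822 m.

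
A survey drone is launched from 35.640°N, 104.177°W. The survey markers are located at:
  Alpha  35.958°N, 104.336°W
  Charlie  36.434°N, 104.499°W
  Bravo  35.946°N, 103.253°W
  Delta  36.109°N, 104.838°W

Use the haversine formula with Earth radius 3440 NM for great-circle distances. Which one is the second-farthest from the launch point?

Bravo

Distances from the launch point (35.640°N, 104.177°W):
Charlie: 50.2 NM
Bravo: 48.6 NM
Delta: 42.7 NM
Alpha: 20.6 NM
The second-farthest is Bravo at 48.6 NM.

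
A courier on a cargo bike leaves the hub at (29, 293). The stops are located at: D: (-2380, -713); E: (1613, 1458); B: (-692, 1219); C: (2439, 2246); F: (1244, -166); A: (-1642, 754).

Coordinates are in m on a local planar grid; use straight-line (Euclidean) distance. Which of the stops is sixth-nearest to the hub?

C

Distance to each, sorted:
B: 1173.6 m
F: 1298.8 m
A: 1733.4 m
E: 1966.3 m
D: 2610.6 m
C: 3102.0 m
The sixth-nearest is C at 3102.0 m.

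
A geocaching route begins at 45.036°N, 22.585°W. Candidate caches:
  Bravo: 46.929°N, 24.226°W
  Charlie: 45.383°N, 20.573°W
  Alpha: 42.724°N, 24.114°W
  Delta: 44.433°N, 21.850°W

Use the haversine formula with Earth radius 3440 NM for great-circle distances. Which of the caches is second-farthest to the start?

Bravo

Distance to each, sorted:
Alpha: 153.8 NM
Bravo: 132.7 NM
Charlie: 87.6 NM
Delta: 47.9 NM
The second-farthest is Bravo at 132.7 NM.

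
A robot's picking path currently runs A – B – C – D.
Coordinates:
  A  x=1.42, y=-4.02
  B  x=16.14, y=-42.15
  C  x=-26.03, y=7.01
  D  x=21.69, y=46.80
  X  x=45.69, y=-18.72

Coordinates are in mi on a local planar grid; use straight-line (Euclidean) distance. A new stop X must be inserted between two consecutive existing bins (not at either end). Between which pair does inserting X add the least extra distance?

between A and B

Added distance for inserting X between each consecutive pair:
A–B: 43.5 mi
B–C: 49.1 mi
C–D: 83.8 mi
Smallest added distance is 43.5 mi, inserting between A and B.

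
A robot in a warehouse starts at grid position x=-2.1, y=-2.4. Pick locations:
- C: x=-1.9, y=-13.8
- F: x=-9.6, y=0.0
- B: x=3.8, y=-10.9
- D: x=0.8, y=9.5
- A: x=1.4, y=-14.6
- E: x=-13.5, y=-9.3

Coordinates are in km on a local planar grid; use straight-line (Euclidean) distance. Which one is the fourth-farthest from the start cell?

Distances from the start cell (x=-2.1, y=-2.4):
E: 13.3 km
A: 12.7 km
D: 12.2 km
C: 11.4 km
B: 10.3 km
F: 7.9 km
The fourth-farthest is C at 11.4 km.

C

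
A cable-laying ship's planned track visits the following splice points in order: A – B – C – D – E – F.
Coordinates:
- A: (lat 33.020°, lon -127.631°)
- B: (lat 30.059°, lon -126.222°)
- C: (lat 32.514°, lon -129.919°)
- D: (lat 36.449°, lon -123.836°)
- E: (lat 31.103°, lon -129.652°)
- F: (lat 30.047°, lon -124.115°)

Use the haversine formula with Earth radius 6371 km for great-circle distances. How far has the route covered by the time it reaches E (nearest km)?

Leg distances:
A→B: 355.3 km  (cumulative 355.3 km)
B→C: 444.8 km  (cumulative 800.1 km)
C→D: 708.5 km  (cumulative 1508.6 km)
D→E: 801.1 km  (cumulative 2309.7 km)
Cumulative distance at E ≈ 2310 km.

2310 km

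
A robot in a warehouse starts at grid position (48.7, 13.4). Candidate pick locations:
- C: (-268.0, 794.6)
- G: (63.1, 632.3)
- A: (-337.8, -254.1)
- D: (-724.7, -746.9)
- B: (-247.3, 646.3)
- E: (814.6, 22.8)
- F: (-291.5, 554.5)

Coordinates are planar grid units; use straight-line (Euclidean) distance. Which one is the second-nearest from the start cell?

Distance to each, sorted:
A: 470.0
G: 619.1
F: 639.2
B: 698.7
E: 766.0
C: 843.0
D: 1084.5
The second-nearest is G at 619.1.

G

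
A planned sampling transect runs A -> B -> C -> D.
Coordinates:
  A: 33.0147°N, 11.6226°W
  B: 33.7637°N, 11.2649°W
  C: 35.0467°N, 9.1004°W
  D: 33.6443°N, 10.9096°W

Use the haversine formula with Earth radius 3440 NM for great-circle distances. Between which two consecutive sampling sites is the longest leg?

Leg distances:
A→B: 48.4 NM
B→C: 132.0 NM
C→D: 123.0 NM
The longest leg is B–C at 132.0 NM.

B–C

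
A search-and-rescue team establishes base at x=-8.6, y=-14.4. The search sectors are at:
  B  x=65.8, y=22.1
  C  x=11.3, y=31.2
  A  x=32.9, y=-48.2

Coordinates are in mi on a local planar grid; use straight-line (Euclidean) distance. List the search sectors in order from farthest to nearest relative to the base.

B, A, C

Distances from the base:
B x=65.8, y=22.1: 82.9 mi
A x=32.9, y=-48.2: 53.5 mi
C x=11.3, y=31.2: 49.8 mi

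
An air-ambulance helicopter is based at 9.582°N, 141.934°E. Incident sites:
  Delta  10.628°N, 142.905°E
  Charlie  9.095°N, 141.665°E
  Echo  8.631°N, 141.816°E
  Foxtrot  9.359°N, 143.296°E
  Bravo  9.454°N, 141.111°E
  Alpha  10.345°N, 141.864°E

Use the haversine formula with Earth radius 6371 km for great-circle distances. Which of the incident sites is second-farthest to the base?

Distance to each, sorted:
Delta: 157.6 km
Foxtrot: 151.4 km
Echo: 106.5 km
Bravo: 91.4 km
Alpha: 85.2 km
Charlie: 61.7 km
The second-farthest is Foxtrot at 151.4 km.

Foxtrot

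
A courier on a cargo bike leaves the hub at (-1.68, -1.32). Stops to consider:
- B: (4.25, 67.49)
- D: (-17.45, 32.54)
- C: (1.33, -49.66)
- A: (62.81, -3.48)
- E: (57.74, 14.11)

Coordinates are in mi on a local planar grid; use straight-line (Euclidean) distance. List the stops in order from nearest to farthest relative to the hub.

Computing each straight-line distance from (-1.68, -1.32):
D (-17.45, 32.54): 37.4 mi
C (1.33, -49.66): 48.4 mi
E (57.74, 14.11): 61.4 mi
A (62.81, -3.48): 64.5 mi
B (4.25, 67.49): 69.1 mi

D, C, E, A, B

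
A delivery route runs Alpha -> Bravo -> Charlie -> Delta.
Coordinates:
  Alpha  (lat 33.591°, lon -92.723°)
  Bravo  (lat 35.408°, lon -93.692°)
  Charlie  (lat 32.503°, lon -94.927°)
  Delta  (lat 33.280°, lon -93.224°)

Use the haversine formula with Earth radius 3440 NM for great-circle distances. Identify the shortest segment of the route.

Leg distances:
Alpha→Bravo: 119.2 NM
Bravo→Charlie: 184.9 NM
Charlie→Delta: 97.7 NM
The shortest leg is Charlie–Delta at 97.7 NM.

Charlie–Delta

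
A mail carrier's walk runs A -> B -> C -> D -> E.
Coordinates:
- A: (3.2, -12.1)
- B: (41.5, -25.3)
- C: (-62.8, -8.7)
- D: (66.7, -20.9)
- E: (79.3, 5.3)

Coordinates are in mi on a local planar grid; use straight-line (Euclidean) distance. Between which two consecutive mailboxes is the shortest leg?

Leg distances:
A→B: 40.5 mi
B→C: 105.6 mi
C→D: 130.1 mi
D→E: 29.1 mi
The shortest leg is D–E at 29.1 mi.

D–E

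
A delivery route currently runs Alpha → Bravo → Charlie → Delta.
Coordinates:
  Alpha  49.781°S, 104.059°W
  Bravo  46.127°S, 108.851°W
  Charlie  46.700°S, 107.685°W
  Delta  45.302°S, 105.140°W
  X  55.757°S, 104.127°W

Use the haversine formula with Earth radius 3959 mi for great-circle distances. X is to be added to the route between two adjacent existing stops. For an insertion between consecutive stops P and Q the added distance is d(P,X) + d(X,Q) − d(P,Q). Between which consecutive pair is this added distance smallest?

Added distance for inserting X between each consecutive pair:
Alpha–Bravo: 773.1 mi
Bravo–Charlie: 1272.1 mi
Charlie–Delta: 1212.3 mi
Smallest added distance is 773.1 mi, inserting between Alpha and Bravo.

between Alpha and Bravo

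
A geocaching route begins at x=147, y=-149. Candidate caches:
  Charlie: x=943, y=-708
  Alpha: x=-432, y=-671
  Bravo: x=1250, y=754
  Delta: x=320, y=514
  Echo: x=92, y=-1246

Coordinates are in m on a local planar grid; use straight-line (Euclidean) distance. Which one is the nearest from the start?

Distance to each, sorted:
Delta: 685.2 m
Alpha: 779.6 m
Charlie: 972.7 m
Echo: 1098.4 m
Bravo: 1425.5 m
The nearest is Delta at 685.2 m.

Delta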